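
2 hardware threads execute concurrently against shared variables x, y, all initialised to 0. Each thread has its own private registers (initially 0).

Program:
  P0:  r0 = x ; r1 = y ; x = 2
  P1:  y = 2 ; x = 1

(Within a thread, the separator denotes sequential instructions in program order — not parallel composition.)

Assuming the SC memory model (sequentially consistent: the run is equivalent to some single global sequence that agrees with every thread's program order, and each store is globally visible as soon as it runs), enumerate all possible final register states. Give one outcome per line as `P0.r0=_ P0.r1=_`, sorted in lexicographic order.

outcome vector order: (P0.r0,P0.r1)
|SC outcomes| = 3

P0.r0=0 P0.r1=0
P0.r0=0 P0.r1=2
P0.r0=1 P0.r1=2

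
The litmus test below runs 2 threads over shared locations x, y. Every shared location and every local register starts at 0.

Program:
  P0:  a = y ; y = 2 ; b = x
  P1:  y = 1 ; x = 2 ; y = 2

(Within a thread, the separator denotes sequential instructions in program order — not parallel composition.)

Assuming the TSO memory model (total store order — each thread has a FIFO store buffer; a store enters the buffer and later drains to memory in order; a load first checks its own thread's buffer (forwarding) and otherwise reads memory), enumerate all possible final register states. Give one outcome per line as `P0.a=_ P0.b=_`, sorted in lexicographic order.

outcome vector order: (P0.a,P0.b)
|TSO outcomes| = 5

P0.a=0 P0.b=0
P0.a=0 P0.b=2
P0.a=1 P0.b=0
P0.a=1 P0.b=2
P0.a=2 P0.b=2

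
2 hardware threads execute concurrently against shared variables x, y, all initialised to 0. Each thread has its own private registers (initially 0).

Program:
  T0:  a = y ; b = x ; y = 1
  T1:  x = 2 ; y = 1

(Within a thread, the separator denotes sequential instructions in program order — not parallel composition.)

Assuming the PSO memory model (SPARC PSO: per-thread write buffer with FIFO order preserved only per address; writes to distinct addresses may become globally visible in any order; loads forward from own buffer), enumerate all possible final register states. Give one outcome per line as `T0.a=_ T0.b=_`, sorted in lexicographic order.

T0.a=0 T0.b=0
T0.a=0 T0.b=2
T0.a=1 T0.b=0
T0.a=1 T0.b=2

outcome vector order: (T0.a,T0.b)
|PSO outcomes| = 4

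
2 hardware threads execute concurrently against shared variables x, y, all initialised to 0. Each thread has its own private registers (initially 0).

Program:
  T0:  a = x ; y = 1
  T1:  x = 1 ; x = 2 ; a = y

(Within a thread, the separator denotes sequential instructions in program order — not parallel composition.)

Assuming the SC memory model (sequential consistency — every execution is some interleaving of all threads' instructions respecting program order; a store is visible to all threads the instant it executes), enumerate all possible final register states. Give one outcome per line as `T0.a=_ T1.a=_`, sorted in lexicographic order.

T0.a=0 T1.a=0
T0.a=0 T1.a=1
T0.a=1 T1.a=0
T0.a=1 T1.a=1
T0.a=2 T1.a=0
T0.a=2 T1.a=1

outcome vector order: (T0.a,T1.a)
|SC outcomes| = 6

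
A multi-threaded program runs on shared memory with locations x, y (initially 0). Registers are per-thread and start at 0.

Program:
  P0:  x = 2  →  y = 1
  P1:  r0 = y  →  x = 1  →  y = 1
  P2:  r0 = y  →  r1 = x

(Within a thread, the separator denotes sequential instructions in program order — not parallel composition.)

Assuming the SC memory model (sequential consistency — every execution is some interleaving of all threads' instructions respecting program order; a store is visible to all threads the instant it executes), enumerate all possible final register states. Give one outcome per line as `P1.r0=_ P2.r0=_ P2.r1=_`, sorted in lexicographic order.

P1.r0=0 P2.r0=0 P2.r1=0
P1.r0=0 P2.r0=0 P2.r1=1
P1.r0=0 P2.r0=0 P2.r1=2
P1.r0=0 P2.r0=1 P2.r1=1
P1.r0=0 P2.r0=1 P2.r1=2
P1.r0=1 P2.r0=0 P2.r1=0
P1.r0=1 P2.r0=0 P2.r1=1
P1.r0=1 P2.r0=0 P2.r1=2
P1.r0=1 P2.r0=1 P2.r1=1
P1.r0=1 P2.r0=1 P2.r1=2

outcome vector order: (P1.r0,P2.r0,P2.r1)
|SC outcomes| = 10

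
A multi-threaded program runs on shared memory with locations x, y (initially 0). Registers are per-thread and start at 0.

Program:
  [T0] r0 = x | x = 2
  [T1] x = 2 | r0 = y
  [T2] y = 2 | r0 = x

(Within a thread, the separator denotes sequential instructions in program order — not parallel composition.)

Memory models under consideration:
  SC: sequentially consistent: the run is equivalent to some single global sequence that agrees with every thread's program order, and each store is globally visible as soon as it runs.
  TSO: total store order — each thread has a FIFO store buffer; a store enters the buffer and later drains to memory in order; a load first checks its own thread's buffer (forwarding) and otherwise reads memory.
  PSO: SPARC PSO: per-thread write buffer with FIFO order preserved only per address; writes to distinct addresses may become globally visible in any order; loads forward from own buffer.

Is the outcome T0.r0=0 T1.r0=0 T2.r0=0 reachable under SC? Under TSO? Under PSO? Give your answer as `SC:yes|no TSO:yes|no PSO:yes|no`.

SC:no TSO:yes PSO:yes

outcome vector order: (T0.r0,T1.r0,T2.r0)
[SC] allowed = {0/0/2; 0/2/0; 0/2/2; 2/0/2; 2/2/0; 2/2/2}
[TSO] allowed = {0/0/0; 0/0/2; 0/2/0; 0/2/2; 2/0/0; 2/0/2; 2/2/0; 2/2/2}
[PSO] allowed = {0/0/0; 0/0/2; 0/2/0; 0/2/2; 2/0/0; 2/0/2; 2/2/0; 2/2/2}
target 0/0/0 ∈ {TSO,PSO}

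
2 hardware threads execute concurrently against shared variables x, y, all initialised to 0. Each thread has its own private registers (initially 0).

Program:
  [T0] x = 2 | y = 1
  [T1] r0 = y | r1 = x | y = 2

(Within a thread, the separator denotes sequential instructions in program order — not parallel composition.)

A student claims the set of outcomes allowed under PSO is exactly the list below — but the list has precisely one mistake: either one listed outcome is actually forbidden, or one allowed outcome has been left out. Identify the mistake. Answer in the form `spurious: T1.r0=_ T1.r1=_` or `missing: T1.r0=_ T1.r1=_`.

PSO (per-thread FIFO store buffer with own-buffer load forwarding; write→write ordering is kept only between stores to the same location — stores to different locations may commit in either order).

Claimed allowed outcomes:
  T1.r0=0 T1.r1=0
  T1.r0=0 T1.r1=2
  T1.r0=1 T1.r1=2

missing: T1.r0=1 T1.r1=0

outcome vector order: (T1.r0,T1.r1)
PSO: 4 outcomes — {00; 02; 10; 12}
PSO∖claimed = {10}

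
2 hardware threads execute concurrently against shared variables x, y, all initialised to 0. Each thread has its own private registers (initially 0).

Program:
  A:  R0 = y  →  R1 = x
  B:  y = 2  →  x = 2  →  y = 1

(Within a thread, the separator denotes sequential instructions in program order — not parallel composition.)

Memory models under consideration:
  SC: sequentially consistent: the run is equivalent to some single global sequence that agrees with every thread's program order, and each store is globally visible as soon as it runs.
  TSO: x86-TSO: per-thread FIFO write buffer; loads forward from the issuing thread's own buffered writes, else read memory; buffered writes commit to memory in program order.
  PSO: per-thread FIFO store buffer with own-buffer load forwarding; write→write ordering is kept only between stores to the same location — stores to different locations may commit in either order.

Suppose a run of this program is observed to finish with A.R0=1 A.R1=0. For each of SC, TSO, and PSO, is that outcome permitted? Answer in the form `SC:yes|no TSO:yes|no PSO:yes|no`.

SC:no TSO:no PSO:yes

outcome vector order: (A.R0,A.R1)
SC (5): 0/0, 0/2, 1/2, 2/0, 2/2
TSO (5): 0/0, 0/2, 1/2, 2/0, 2/2
PSO (6): 0/0, 0/2, 1/0, 1/2, 2/0, 2/2
target 1/0 ∈ {PSO}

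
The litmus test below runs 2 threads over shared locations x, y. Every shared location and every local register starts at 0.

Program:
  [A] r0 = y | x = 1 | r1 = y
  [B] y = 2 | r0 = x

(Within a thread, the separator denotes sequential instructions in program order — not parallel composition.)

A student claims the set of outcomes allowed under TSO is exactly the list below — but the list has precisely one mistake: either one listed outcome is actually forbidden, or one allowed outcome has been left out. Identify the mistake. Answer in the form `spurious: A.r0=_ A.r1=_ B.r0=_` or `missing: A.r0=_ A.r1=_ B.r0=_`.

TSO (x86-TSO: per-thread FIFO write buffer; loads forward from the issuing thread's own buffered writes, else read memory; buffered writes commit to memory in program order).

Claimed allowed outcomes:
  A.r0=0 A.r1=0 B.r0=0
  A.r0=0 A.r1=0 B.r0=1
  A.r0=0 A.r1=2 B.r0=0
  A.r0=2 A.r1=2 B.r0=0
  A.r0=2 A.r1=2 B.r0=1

outcome vector order: (A.r0,A.r1,B.r0)
[TSO] allowed = {000; 001; 020; 021; 220; 221}
TSO∖claimed = {021}

missing: A.r0=0 A.r1=2 B.r0=1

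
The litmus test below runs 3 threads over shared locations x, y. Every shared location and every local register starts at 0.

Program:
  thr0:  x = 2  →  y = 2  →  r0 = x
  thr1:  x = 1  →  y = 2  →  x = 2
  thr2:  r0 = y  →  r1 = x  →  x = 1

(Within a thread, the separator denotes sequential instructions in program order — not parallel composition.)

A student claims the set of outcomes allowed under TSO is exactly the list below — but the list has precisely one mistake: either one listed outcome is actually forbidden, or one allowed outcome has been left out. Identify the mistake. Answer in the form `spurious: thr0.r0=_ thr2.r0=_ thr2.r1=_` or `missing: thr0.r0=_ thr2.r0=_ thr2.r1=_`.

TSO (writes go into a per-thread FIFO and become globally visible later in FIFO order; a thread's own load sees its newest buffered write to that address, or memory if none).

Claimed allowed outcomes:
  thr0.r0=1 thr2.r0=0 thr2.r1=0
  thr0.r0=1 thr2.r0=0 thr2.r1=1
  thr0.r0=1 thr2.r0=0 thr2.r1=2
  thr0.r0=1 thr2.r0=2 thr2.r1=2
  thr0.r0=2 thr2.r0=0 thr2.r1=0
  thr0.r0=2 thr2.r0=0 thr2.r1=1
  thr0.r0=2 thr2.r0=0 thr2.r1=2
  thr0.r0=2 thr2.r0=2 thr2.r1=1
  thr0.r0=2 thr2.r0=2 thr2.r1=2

missing: thr0.r0=1 thr2.r0=2 thr2.r1=1

outcome vector order: (thr0.r0,thr2.r0,thr2.r1)
under TSO → <1 0 0>; <1 0 1>; <1 0 2>; <1 2 1>; <1 2 2>; <2 0 0>; <2 0 1>; <2 0 2>; <2 2 1>; <2 2 2>
TSO∖claimed = {<1 2 1>}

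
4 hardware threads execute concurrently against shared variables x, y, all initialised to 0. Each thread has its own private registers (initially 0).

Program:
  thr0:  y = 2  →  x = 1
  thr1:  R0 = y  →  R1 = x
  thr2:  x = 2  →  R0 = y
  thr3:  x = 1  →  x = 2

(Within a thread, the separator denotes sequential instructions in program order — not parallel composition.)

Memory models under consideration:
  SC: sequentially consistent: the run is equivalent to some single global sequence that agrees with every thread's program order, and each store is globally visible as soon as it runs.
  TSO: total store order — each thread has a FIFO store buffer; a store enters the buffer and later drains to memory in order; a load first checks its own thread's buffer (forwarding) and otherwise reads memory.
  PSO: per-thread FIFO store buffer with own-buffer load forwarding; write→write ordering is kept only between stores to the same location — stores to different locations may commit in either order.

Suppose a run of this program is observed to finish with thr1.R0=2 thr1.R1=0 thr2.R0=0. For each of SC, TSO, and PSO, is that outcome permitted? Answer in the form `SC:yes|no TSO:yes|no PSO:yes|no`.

SC:no TSO:yes PSO:yes

outcome vector order: (thr1.R0,thr1.R1,thr2.R0)
[SC] allowed = {000 002 010 012 020 022 202 210 212 220 222}
[TSO] allowed = {000 002 010 012 020 022 200 202 210 212 220 222}
[PSO] allowed = {000 002 010 012 020 022 200 202 210 212 220 222}
target 200 ∈ {TSO,PSO}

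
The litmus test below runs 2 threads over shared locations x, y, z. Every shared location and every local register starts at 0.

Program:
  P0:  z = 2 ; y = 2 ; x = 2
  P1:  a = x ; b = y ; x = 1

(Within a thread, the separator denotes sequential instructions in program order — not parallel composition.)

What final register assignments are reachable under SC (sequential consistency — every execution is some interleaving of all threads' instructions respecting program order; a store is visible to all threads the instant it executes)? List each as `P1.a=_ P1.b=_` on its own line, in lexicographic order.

P1.a=0 P1.b=0
P1.a=0 P1.b=2
P1.a=2 P1.b=2

outcome vector order: (P1.a,P1.b)
|SC outcomes| = 3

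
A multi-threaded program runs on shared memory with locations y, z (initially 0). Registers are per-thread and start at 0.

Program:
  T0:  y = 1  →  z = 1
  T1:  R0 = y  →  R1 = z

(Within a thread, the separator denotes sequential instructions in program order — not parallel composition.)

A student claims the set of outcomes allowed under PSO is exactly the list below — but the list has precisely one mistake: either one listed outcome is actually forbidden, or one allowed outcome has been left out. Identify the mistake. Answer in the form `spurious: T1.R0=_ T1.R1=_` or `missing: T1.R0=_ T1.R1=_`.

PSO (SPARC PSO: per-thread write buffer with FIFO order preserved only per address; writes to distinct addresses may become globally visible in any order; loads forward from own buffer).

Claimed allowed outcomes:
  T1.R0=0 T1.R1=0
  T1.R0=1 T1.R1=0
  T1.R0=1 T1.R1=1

outcome vector order: (T1.R0,T1.R1)
[PSO] allowed = {(0,0) (0,1) (1,0) (1,1)}
PSO∖claimed = {(0,1)}

missing: T1.R0=0 T1.R1=1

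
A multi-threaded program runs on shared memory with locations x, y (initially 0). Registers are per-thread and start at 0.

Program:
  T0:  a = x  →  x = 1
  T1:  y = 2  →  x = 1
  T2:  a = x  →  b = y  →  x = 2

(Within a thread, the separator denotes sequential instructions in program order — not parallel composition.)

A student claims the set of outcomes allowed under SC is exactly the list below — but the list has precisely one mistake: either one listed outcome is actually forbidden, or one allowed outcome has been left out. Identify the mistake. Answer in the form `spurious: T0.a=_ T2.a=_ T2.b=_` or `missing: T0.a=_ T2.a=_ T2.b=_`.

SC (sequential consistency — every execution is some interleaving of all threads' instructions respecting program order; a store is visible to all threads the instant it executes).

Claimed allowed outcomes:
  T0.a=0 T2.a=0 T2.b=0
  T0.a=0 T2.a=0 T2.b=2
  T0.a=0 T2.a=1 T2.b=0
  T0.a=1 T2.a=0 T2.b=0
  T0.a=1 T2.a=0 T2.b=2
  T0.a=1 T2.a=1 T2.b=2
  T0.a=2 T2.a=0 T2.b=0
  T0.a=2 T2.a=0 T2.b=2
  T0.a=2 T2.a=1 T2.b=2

missing: T0.a=0 T2.a=1 T2.b=2

outcome vector order: (T0.a,T2.a,T2.b)
SC: 10 outcomes — {(0,0,0), (0,0,2), (0,1,0), (0,1,2), (1,0,0), (1,0,2), (1,1,2), (2,0,0), (2,0,2), (2,1,2)}
SC∖claimed = {(0,1,2)}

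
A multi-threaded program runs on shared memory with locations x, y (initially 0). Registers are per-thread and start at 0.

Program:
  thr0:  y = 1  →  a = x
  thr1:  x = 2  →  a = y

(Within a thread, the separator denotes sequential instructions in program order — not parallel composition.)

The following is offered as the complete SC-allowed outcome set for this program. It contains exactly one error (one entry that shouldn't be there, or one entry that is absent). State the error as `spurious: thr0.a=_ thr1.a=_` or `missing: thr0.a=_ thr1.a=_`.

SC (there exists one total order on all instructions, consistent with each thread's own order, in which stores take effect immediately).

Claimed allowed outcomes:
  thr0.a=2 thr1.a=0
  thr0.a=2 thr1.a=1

missing: thr0.a=0 thr1.a=1

outcome vector order: (thr0.a,thr1.a)
[SC] allowed = {<0 1>, <2 0>, <2 1>}
SC∖claimed = {<0 1>}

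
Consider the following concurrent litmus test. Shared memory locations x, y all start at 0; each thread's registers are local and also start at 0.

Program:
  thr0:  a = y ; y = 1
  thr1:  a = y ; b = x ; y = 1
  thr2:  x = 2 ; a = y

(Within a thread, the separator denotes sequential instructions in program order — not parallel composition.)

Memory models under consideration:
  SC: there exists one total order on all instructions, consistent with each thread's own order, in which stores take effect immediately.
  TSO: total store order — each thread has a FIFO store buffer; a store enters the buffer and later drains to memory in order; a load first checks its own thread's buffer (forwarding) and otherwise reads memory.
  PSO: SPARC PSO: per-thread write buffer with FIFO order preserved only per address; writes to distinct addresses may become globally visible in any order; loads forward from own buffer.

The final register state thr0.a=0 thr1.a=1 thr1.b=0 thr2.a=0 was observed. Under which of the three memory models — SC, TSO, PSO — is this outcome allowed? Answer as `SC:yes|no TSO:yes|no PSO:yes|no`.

outcome vector order: (thr0.a,thr1.a,thr1.b,thr2.a)
SC: 11 outcomes — {<0 0 0 0> <0 0 0 1> <0 0 2 0> <0 0 2 1> <0 1 0 1> <0 1 2 0> <0 1 2 1> <1 0 0 0> <1 0 0 1> <1 0 2 0> <1 0 2 1>}
TSO: 12 outcomes — {<0 0 0 0> <0 0 0 1> <0 0 2 0> <0 0 2 1> <0 1 0 0> <0 1 0 1> <0 1 2 0> <0 1 2 1> <1 0 0 0> <1 0 0 1> <1 0 2 0> <1 0 2 1>}
PSO: 12 outcomes — {<0 0 0 0> <0 0 0 1> <0 0 2 0> <0 0 2 1> <0 1 0 0> <0 1 0 1> <0 1 2 0> <0 1 2 1> <1 0 0 0> <1 0 0 1> <1 0 2 0> <1 0 2 1>}
target <0 1 0 0> ∈ {TSO,PSO}

SC:no TSO:yes PSO:yes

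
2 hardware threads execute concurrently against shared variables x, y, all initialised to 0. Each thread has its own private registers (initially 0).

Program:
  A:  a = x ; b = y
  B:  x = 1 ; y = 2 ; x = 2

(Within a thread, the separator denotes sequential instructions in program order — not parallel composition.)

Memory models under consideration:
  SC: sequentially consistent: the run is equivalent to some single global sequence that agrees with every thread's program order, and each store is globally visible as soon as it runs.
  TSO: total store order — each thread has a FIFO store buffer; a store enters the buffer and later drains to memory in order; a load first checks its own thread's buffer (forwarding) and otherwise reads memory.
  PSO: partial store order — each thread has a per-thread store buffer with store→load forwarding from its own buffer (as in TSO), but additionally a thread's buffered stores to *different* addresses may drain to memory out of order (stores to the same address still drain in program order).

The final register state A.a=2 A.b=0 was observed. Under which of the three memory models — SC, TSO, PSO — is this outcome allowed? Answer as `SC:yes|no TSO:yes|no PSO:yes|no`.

SC:no TSO:no PSO:yes

outcome vector order: (A.a,A.b)
under SC → (0,0), (0,2), (1,0), (1,2), (2,2)
under TSO → (0,0), (0,2), (1,0), (1,2), (2,2)
under PSO → (0,0), (0,2), (1,0), (1,2), (2,0), (2,2)
target (2,0) ∈ {PSO}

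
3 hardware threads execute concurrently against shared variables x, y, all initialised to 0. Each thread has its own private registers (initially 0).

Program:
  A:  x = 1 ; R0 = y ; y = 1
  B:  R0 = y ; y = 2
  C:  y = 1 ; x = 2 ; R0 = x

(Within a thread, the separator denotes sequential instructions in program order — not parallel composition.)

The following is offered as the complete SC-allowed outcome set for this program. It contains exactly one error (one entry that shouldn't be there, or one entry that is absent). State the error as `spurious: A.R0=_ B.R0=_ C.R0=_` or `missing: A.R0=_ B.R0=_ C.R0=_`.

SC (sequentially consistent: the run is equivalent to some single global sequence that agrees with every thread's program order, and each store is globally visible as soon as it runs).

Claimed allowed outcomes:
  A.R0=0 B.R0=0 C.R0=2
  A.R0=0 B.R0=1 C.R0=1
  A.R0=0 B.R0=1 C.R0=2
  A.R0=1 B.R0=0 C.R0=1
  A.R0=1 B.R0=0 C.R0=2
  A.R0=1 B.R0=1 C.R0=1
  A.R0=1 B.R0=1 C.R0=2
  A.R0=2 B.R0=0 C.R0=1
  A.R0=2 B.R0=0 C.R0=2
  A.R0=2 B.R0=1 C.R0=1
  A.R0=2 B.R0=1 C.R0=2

outcome vector order: (A.R0,B.R0,C.R0)
SC (10): 0/0/2; 0/1/2; 1/0/1; 1/0/2; 1/1/1; 1/1/2; 2/0/1; 2/0/2; 2/1/1; 2/1/2
claimed∖SC = {0/1/1}

spurious: A.R0=0 B.R0=1 C.R0=1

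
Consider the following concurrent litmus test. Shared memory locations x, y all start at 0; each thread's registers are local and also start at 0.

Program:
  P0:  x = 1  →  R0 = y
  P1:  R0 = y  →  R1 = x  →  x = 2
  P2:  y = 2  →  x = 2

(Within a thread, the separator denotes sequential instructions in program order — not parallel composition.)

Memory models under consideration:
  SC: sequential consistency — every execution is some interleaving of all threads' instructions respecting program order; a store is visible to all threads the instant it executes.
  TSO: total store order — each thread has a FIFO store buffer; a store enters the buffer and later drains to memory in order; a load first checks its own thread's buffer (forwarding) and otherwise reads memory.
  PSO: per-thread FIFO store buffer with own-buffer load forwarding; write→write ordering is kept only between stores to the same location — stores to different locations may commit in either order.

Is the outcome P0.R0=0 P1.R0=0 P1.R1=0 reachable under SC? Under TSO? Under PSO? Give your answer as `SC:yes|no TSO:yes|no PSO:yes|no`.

outcome vector order: (P0.R0,P1.R0,P1.R1)
under SC → (0,0,0), (0,0,1), (0,0,2), (0,2,1), (0,2,2), (2,0,0), (2,0,1), (2,0,2), (2,2,0), (2,2,1), (2,2,2)
under TSO → (0,0,0), (0,0,1), (0,0,2), (0,2,0), (0,2,1), (0,2,2), (2,0,0), (2,0,1), (2,0,2), (2,2,0), (2,2,1), (2,2,2)
under PSO → (0,0,0), (0,0,1), (0,0,2), (0,2,0), (0,2,1), (0,2,2), (2,0,0), (2,0,1), (2,0,2), (2,2,0), (2,2,1), (2,2,2)
target (0,0,0) ∈ {SC,TSO,PSO}

SC:yes TSO:yes PSO:yes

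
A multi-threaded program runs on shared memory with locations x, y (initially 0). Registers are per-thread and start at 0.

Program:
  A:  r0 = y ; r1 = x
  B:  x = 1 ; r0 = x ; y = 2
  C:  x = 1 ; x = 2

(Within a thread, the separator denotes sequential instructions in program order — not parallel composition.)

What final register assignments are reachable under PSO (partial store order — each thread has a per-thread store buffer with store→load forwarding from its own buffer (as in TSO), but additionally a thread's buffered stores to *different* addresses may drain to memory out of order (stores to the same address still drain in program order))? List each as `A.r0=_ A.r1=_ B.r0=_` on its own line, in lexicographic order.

A.r0=0 A.r1=0 B.r0=1
A.r0=0 A.r1=0 B.r0=2
A.r0=0 A.r1=1 B.r0=1
A.r0=0 A.r1=1 B.r0=2
A.r0=0 A.r1=2 B.r0=1
A.r0=0 A.r1=2 B.r0=2
A.r0=2 A.r1=0 B.r0=1
A.r0=2 A.r1=1 B.r0=1
A.r0=2 A.r1=2 B.r0=1
A.r0=2 A.r1=2 B.r0=2

outcome vector order: (A.r0,A.r1,B.r0)
|PSO outcomes| = 10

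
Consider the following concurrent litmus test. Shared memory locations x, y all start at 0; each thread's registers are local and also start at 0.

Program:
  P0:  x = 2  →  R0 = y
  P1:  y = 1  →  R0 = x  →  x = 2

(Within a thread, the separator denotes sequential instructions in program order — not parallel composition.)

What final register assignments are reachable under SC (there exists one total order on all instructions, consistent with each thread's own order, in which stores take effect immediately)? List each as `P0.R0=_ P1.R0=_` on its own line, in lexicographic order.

outcome vector order: (P0.R0,P1.R0)
|SC outcomes| = 3

P0.R0=0 P1.R0=2
P0.R0=1 P1.R0=0
P0.R0=1 P1.R0=2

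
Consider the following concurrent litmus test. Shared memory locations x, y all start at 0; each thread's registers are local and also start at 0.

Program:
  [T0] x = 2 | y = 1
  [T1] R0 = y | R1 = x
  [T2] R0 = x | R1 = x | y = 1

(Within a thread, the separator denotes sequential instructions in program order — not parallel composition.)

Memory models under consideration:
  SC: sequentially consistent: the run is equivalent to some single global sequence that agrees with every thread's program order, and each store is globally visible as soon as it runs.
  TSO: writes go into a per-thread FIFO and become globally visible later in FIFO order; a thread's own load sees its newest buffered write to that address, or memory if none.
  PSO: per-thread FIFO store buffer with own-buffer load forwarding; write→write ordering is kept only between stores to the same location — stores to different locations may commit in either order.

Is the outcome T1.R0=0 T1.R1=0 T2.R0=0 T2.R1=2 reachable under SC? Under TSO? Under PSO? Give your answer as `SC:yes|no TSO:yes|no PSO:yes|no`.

outcome vector order: (T1.R0,T1.R1,T2.R0,T2.R1)
[SC] allowed = {0000; 0002; 0022; 0200; 0202; 0222; 1000; 1200; 1202; 1222}
[TSO] allowed = {0000; 0002; 0022; 0200; 0202; 0222; 1000; 1200; 1202; 1222}
[PSO] allowed = {0000; 0002; 0022; 0200; 0202; 0222; 1000; 1002; 1022; 1200; 1202; 1222}
target 0002 ∈ {SC,TSO,PSO}

SC:yes TSO:yes PSO:yes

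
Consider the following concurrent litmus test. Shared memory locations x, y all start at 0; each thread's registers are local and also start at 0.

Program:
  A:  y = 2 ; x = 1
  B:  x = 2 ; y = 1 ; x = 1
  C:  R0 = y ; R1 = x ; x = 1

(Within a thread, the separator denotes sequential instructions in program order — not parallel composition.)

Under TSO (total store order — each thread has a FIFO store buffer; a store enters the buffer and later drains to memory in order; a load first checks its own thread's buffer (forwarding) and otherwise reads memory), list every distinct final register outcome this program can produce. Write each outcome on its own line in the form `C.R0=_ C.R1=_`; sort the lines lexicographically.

C.R0=0 C.R1=0
C.R0=0 C.R1=1
C.R0=0 C.R1=2
C.R0=1 C.R1=1
C.R0=1 C.R1=2
C.R0=2 C.R1=0
C.R0=2 C.R1=1
C.R0=2 C.R1=2

outcome vector order: (C.R0,C.R1)
|TSO outcomes| = 8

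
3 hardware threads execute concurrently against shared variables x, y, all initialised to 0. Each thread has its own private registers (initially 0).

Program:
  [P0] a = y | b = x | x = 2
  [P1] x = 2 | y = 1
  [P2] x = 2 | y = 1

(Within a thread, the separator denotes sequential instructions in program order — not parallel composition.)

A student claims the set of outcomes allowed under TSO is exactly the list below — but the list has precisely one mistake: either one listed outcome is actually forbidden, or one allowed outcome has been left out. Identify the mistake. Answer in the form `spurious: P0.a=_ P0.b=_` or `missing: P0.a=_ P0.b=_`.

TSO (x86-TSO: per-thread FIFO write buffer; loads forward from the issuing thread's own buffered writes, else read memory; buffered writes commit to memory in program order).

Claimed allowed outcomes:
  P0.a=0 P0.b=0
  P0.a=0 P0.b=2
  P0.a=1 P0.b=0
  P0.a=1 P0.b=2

outcome vector order: (P0.a,P0.b)
under TSO → <0 0>; <0 2>; <1 2>
claimed∖TSO = {<1 0>}

spurious: P0.a=1 P0.b=0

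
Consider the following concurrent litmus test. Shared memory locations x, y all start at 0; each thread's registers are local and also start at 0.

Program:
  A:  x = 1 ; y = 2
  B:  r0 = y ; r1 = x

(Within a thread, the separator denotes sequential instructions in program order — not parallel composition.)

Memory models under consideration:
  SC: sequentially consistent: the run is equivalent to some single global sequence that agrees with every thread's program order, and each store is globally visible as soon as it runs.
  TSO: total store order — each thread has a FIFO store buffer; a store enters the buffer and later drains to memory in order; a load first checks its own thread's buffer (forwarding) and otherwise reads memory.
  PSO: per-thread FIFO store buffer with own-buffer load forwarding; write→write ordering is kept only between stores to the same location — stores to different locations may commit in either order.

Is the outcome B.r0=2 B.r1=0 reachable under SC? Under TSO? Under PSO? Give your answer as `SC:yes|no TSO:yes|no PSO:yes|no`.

SC:no TSO:no PSO:yes

outcome vector order: (B.r0,B.r1)
[SC] allowed = {0/0; 0/1; 2/1}
[TSO] allowed = {0/0; 0/1; 2/1}
[PSO] allowed = {0/0; 0/1; 2/0; 2/1}
target 2/0 ∈ {PSO}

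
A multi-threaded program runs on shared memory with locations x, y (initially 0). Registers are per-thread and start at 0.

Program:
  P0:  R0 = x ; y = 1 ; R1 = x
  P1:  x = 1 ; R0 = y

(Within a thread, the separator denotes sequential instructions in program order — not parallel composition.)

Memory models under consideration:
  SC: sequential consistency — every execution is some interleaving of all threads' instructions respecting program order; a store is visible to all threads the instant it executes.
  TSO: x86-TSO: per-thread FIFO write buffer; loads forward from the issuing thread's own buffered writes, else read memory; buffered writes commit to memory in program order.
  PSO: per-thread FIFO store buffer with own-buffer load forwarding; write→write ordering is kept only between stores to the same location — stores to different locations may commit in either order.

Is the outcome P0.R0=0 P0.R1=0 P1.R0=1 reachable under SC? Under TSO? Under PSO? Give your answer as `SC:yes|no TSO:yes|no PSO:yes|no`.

SC:yes TSO:yes PSO:yes

outcome vector order: (P0.R0,P0.R1,P1.R0)
SC: 5 outcomes — {<0 0 1> <0 1 0> <0 1 1> <1 1 0> <1 1 1>}
TSO: 6 outcomes — {<0 0 0> <0 0 1> <0 1 0> <0 1 1> <1 1 0> <1 1 1>}
PSO: 6 outcomes — {<0 0 0> <0 0 1> <0 1 0> <0 1 1> <1 1 0> <1 1 1>}
target <0 0 1> ∈ {SC,TSO,PSO}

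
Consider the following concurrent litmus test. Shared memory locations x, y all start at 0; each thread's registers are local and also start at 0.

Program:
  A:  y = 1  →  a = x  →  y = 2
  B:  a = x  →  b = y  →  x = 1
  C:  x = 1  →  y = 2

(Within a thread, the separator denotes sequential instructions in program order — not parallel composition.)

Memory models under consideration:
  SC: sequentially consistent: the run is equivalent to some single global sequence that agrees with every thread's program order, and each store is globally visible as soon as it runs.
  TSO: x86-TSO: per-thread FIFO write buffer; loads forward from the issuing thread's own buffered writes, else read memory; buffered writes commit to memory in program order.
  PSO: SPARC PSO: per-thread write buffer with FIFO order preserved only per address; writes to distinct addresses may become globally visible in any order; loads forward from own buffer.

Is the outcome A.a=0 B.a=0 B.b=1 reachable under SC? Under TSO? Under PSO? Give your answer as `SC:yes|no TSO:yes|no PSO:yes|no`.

SC:yes TSO:yes PSO:yes

outcome vector order: (A.a,B.a,B.b)
SC: 11 outcomes — {<0 0 0>, <0 0 1>, <0 0 2>, <0 1 1>, <0 1 2>, <1 0 0>, <1 0 1>, <1 0 2>, <1 1 0>, <1 1 1>, <1 1 2>}
TSO: 12 outcomes — {<0 0 0>, <0 0 1>, <0 0 2>, <0 1 0>, <0 1 1>, <0 1 2>, <1 0 0>, <1 0 1>, <1 0 2>, <1 1 0>, <1 1 1>, <1 1 2>}
PSO: 12 outcomes — {<0 0 0>, <0 0 1>, <0 0 2>, <0 1 0>, <0 1 1>, <0 1 2>, <1 0 0>, <1 0 1>, <1 0 2>, <1 1 0>, <1 1 1>, <1 1 2>}
target <0 0 1> ∈ {SC,TSO,PSO}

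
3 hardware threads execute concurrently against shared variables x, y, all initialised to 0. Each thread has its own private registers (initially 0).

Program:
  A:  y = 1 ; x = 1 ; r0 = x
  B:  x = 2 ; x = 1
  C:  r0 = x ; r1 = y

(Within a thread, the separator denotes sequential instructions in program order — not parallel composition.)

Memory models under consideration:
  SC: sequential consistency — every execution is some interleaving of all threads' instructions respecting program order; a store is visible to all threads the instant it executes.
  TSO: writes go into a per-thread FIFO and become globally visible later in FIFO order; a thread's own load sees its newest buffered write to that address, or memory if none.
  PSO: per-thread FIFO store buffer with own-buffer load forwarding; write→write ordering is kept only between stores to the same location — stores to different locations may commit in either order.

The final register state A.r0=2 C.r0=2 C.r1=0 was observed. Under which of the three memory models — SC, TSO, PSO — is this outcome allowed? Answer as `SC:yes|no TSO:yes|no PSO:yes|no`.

SC:no TSO:no PSO:yes

outcome vector order: (A.r0,C.r0,C.r1)
under SC → 100, 101, 110, 111, 120, 121, 200, 201, 211, 221
under TSO → 100, 101, 110, 111, 120, 121, 200, 201, 211, 221
under PSO → 100, 101, 110, 111, 120, 121, 200, 201, 210, 211, 220, 221
target 220 ∈ {PSO}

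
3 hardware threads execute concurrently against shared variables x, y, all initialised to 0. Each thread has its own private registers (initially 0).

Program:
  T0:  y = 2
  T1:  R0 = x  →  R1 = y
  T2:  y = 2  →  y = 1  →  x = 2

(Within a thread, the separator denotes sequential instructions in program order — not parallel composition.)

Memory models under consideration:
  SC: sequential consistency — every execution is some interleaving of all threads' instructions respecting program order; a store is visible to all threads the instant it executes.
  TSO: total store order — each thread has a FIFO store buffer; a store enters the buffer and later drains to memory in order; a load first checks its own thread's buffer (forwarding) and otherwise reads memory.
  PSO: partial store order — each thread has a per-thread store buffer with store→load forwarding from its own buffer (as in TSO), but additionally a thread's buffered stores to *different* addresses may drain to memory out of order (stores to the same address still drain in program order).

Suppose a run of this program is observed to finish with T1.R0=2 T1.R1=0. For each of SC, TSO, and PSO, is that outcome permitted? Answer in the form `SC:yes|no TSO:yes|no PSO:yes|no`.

SC:no TSO:no PSO:yes

outcome vector order: (T1.R0,T1.R1)
SC: 5 outcomes — {00; 01; 02; 21; 22}
TSO: 5 outcomes — {00; 01; 02; 21; 22}
PSO: 6 outcomes — {00; 01; 02; 20; 21; 22}
target 20 ∈ {PSO}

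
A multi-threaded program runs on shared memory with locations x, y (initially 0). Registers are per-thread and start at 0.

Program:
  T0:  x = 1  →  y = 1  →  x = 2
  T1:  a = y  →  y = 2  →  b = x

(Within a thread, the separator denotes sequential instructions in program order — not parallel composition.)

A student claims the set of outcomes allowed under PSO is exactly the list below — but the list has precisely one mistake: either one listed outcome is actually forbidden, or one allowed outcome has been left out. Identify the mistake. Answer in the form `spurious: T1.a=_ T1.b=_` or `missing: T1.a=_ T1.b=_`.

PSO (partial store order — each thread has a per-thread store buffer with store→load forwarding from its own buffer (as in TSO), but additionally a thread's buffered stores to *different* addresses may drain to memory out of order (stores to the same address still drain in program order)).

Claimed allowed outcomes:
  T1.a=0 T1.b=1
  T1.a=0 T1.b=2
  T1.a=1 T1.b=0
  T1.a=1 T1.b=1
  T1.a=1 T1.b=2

outcome vector order: (T1.a,T1.b)
[PSO] allowed = {(0,0); (0,1); (0,2); (1,0); (1,1); (1,2)}
PSO∖claimed = {(0,0)}

missing: T1.a=0 T1.b=0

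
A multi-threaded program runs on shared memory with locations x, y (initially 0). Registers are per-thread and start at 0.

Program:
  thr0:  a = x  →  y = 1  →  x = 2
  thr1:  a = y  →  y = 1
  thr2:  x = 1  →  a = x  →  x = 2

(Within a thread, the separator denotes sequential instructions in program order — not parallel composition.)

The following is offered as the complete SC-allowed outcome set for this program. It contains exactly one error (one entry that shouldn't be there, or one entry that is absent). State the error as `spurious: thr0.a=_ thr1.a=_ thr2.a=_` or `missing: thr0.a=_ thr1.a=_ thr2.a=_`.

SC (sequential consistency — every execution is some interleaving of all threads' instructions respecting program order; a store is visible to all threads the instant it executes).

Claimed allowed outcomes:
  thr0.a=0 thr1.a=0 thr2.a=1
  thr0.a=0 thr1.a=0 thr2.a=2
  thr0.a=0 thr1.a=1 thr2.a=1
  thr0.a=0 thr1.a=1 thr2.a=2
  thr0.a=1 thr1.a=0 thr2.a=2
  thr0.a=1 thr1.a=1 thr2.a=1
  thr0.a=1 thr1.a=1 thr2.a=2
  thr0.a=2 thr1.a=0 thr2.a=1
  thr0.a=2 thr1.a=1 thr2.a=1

missing: thr0.a=1 thr1.a=0 thr2.a=1

outcome vector order: (thr0.a,thr1.a,thr2.a)
SC (10): 001 002 011 012 101 102 111 112 201 211
SC∖claimed = {101}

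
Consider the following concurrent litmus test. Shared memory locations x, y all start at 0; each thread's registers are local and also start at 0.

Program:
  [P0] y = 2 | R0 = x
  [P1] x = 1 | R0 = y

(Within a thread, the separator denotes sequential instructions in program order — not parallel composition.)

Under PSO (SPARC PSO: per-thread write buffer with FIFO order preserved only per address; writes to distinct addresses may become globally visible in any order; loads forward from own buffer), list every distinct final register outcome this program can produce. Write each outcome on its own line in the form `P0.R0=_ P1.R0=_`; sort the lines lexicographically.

P0.R0=0 P1.R0=0
P0.R0=0 P1.R0=2
P0.R0=1 P1.R0=0
P0.R0=1 P1.R0=2

outcome vector order: (P0.R0,P1.R0)
|PSO outcomes| = 4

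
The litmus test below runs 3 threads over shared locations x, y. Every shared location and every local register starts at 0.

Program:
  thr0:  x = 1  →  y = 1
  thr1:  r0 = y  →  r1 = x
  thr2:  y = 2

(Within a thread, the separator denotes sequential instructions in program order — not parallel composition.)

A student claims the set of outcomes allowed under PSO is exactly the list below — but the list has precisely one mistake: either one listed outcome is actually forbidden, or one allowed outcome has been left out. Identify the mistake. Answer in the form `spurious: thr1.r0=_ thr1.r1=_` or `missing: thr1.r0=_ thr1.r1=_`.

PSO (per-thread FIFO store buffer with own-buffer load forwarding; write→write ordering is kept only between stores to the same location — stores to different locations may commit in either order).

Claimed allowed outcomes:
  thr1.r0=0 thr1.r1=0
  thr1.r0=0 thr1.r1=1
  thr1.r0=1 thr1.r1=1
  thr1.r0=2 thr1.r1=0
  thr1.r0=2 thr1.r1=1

outcome vector order: (thr1.r0,thr1.r1)
under PSO → 0/0; 0/1; 1/0; 1/1; 2/0; 2/1
PSO∖claimed = {1/0}

missing: thr1.r0=1 thr1.r1=0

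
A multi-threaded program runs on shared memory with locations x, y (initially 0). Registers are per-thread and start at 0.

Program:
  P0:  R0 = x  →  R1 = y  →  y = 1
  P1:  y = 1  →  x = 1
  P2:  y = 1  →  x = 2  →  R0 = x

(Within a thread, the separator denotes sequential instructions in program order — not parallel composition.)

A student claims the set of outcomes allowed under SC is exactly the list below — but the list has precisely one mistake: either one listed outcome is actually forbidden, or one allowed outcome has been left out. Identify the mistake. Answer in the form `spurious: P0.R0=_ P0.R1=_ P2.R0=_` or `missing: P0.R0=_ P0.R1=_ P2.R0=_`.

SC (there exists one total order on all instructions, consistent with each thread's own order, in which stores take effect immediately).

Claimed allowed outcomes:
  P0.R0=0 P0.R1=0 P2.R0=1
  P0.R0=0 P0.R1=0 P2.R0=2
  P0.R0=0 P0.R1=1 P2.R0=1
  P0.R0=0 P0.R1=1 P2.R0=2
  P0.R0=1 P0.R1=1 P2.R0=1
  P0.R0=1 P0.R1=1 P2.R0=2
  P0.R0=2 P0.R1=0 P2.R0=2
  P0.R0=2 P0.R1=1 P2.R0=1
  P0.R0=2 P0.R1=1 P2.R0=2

spurious: P0.R0=2 P0.R1=0 P2.R0=2

outcome vector order: (P0.R0,P0.R1,P2.R0)
SC: 8 outcomes — {001, 002, 011, 012, 111, 112, 211, 212}
claimed∖SC = {202}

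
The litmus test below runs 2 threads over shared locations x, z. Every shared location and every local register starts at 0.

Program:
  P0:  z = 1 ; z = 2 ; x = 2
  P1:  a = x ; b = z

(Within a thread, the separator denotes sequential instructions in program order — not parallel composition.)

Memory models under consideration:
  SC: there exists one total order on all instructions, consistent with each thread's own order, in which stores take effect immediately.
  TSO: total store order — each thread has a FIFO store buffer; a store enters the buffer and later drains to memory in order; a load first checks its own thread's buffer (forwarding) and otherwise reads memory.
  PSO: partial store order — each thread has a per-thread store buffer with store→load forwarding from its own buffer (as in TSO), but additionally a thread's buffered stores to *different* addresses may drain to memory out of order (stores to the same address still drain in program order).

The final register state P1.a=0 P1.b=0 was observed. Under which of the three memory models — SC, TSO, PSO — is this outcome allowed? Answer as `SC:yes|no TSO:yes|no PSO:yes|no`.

outcome vector order: (P1.a,P1.b)
SC: 4 outcomes — {<0 0>, <0 1>, <0 2>, <2 2>}
TSO: 4 outcomes — {<0 0>, <0 1>, <0 2>, <2 2>}
PSO: 6 outcomes — {<0 0>, <0 1>, <0 2>, <2 0>, <2 1>, <2 2>}
target <0 0> ∈ {SC,TSO,PSO}

SC:yes TSO:yes PSO:yes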